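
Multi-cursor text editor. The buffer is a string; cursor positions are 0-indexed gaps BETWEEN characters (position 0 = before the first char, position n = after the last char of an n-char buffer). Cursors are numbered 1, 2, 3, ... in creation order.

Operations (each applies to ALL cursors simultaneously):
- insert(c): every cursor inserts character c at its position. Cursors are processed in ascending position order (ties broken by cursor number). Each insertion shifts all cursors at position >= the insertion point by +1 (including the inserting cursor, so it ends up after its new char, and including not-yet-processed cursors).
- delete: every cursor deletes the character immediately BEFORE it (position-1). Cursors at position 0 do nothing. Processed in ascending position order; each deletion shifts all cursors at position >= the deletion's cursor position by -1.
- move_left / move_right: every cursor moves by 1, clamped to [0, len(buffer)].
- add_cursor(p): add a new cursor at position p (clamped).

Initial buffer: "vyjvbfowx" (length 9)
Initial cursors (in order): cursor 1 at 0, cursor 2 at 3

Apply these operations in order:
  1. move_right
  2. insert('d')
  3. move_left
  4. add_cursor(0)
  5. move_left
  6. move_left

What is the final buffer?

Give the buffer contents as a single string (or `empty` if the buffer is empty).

Answer: vdyjvdbfowx

Derivation:
After op 1 (move_right): buffer="vyjvbfowx" (len 9), cursors c1@1 c2@4, authorship .........
After op 2 (insert('d')): buffer="vdyjvdbfowx" (len 11), cursors c1@2 c2@6, authorship .1...2.....
After op 3 (move_left): buffer="vdyjvdbfowx" (len 11), cursors c1@1 c2@5, authorship .1...2.....
After op 4 (add_cursor(0)): buffer="vdyjvdbfowx" (len 11), cursors c3@0 c1@1 c2@5, authorship .1...2.....
After op 5 (move_left): buffer="vdyjvdbfowx" (len 11), cursors c1@0 c3@0 c2@4, authorship .1...2.....
After op 6 (move_left): buffer="vdyjvdbfowx" (len 11), cursors c1@0 c3@0 c2@3, authorship .1...2.....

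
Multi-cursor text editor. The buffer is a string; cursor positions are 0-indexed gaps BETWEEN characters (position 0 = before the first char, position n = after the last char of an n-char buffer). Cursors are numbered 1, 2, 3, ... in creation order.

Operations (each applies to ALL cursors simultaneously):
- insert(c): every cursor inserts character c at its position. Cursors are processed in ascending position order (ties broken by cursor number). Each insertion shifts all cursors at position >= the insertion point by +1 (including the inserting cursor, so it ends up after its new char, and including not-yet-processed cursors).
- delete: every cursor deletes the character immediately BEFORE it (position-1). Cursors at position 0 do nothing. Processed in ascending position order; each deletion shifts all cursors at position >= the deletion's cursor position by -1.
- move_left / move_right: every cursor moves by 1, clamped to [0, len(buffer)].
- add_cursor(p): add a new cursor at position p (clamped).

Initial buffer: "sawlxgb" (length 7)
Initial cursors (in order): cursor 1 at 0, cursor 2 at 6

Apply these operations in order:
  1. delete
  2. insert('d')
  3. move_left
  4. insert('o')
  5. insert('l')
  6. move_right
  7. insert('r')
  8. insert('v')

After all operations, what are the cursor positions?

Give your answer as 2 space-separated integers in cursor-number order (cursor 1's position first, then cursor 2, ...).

After op 1 (delete): buffer="sawlxb" (len 6), cursors c1@0 c2@5, authorship ......
After op 2 (insert('d')): buffer="dsawlxdb" (len 8), cursors c1@1 c2@7, authorship 1.....2.
After op 3 (move_left): buffer="dsawlxdb" (len 8), cursors c1@0 c2@6, authorship 1.....2.
After op 4 (insert('o')): buffer="odsawlxodb" (len 10), cursors c1@1 c2@8, authorship 11.....22.
After op 5 (insert('l')): buffer="oldsawlxoldb" (len 12), cursors c1@2 c2@10, authorship 111.....222.
After op 6 (move_right): buffer="oldsawlxoldb" (len 12), cursors c1@3 c2@11, authorship 111.....222.
After op 7 (insert('r')): buffer="oldrsawlxoldrb" (len 14), cursors c1@4 c2@13, authorship 1111.....2222.
After op 8 (insert('v')): buffer="oldrvsawlxoldrvb" (len 16), cursors c1@5 c2@15, authorship 11111.....22222.

Answer: 5 15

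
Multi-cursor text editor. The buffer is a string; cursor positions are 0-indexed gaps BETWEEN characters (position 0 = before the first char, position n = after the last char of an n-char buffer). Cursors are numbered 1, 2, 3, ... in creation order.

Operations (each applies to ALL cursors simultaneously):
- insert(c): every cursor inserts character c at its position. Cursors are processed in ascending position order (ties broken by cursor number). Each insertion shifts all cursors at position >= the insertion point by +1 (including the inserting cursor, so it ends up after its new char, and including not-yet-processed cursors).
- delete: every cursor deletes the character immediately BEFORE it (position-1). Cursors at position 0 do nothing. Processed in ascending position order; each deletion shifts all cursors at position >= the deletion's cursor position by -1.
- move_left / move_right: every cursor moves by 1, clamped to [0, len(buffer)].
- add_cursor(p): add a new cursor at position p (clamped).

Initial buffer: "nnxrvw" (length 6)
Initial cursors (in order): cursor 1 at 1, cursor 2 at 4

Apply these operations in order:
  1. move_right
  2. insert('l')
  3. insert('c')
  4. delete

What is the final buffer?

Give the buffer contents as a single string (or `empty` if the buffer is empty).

After op 1 (move_right): buffer="nnxrvw" (len 6), cursors c1@2 c2@5, authorship ......
After op 2 (insert('l')): buffer="nnlxrvlw" (len 8), cursors c1@3 c2@7, authorship ..1...2.
After op 3 (insert('c')): buffer="nnlcxrvlcw" (len 10), cursors c1@4 c2@9, authorship ..11...22.
After op 4 (delete): buffer="nnlxrvlw" (len 8), cursors c1@3 c2@7, authorship ..1...2.

Answer: nnlxrvlw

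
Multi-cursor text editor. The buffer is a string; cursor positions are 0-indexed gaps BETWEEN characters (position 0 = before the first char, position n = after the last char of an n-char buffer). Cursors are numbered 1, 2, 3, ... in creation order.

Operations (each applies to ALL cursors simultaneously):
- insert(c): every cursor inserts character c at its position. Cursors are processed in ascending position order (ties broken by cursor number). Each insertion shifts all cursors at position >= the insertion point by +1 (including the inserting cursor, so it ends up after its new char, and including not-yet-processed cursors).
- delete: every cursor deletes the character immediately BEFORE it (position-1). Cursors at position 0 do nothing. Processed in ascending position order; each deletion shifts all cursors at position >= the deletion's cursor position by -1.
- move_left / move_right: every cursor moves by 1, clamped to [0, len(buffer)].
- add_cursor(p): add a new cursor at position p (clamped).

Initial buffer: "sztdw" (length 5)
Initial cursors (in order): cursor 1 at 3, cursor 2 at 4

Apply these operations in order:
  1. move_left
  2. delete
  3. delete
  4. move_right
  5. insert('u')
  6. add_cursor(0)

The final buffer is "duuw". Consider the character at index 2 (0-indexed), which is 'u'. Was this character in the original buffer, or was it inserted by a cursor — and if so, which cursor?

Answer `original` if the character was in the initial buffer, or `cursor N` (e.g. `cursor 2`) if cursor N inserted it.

Answer: cursor 2

Derivation:
After op 1 (move_left): buffer="sztdw" (len 5), cursors c1@2 c2@3, authorship .....
After op 2 (delete): buffer="sdw" (len 3), cursors c1@1 c2@1, authorship ...
After op 3 (delete): buffer="dw" (len 2), cursors c1@0 c2@0, authorship ..
After op 4 (move_right): buffer="dw" (len 2), cursors c1@1 c2@1, authorship ..
After op 5 (insert('u')): buffer="duuw" (len 4), cursors c1@3 c2@3, authorship .12.
After op 6 (add_cursor(0)): buffer="duuw" (len 4), cursors c3@0 c1@3 c2@3, authorship .12.
Authorship (.=original, N=cursor N): . 1 2 .
Index 2: author = 2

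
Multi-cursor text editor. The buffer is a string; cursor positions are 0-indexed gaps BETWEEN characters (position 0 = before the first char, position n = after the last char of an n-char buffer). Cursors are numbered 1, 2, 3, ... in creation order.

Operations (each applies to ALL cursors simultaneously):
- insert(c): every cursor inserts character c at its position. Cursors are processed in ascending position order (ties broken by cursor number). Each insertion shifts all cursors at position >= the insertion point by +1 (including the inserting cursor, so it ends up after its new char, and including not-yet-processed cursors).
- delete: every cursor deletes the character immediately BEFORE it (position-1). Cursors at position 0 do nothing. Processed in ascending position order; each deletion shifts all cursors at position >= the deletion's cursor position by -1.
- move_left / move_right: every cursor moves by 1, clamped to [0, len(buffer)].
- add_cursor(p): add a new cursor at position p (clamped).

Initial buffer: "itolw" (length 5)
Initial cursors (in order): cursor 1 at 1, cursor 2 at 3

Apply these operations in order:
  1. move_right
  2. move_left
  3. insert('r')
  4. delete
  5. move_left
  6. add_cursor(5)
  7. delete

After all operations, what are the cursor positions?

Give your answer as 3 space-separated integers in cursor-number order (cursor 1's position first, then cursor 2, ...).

Answer: 0 1 3

Derivation:
After op 1 (move_right): buffer="itolw" (len 5), cursors c1@2 c2@4, authorship .....
After op 2 (move_left): buffer="itolw" (len 5), cursors c1@1 c2@3, authorship .....
After op 3 (insert('r')): buffer="irtorlw" (len 7), cursors c1@2 c2@5, authorship .1..2..
After op 4 (delete): buffer="itolw" (len 5), cursors c1@1 c2@3, authorship .....
After op 5 (move_left): buffer="itolw" (len 5), cursors c1@0 c2@2, authorship .....
After op 6 (add_cursor(5)): buffer="itolw" (len 5), cursors c1@0 c2@2 c3@5, authorship .....
After op 7 (delete): buffer="iol" (len 3), cursors c1@0 c2@1 c3@3, authorship ...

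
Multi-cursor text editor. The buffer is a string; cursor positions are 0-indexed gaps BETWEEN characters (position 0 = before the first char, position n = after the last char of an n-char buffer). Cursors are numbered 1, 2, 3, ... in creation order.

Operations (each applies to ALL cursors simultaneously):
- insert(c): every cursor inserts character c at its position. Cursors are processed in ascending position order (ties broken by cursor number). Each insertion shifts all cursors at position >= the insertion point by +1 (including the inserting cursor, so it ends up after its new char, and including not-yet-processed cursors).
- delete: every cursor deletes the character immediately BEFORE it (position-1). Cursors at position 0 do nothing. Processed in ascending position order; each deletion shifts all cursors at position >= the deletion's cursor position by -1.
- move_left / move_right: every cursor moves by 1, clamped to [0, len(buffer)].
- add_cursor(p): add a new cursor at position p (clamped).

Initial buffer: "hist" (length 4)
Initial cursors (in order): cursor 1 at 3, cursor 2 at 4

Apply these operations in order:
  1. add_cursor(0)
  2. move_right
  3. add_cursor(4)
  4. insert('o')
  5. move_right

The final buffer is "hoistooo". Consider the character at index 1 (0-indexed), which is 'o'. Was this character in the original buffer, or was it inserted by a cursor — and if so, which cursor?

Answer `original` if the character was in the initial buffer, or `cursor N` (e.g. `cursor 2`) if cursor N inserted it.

After op 1 (add_cursor(0)): buffer="hist" (len 4), cursors c3@0 c1@3 c2@4, authorship ....
After op 2 (move_right): buffer="hist" (len 4), cursors c3@1 c1@4 c2@4, authorship ....
After op 3 (add_cursor(4)): buffer="hist" (len 4), cursors c3@1 c1@4 c2@4 c4@4, authorship ....
After op 4 (insert('o')): buffer="hoistooo" (len 8), cursors c3@2 c1@8 c2@8 c4@8, authorship .3...124
After op 5 (move_right): buffer="hoistooo" (len 8), cursors c3@3 c1@8 c2@8 c4@8, authorship .3...124
Authorship (.=original, N=cursor N): . 3 . . . 1 2 4
Index 1: author = 3

Answer: cursor 3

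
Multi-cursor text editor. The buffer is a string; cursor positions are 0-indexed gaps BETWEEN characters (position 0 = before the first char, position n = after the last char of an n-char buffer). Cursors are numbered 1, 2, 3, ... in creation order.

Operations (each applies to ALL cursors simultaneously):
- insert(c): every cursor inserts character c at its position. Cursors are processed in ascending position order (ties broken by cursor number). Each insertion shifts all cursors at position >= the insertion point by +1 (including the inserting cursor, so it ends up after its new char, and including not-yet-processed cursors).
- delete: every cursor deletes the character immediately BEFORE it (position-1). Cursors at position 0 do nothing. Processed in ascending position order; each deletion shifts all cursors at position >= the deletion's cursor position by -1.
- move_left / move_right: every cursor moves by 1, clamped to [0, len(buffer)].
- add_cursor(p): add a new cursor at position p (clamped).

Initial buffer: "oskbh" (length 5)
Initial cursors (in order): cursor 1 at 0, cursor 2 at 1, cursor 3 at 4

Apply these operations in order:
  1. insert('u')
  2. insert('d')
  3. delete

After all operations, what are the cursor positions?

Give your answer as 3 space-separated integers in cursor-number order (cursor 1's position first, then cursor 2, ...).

Answer: 1 3 7

Derivation:
After op 1 (insert('u')): buffer="uouskbuh" (len 8), cursors c1@1 c2@3 c3@7, authorship 1.2...3.
After op 2 (insert('d')): buffer="udoudskbudh" (len 11), cursors c1@2 c2@5 c3@10, authorship 11.22...33.
After op 3 (delete): buffer="uouskbuh" (len 8), cursors c1@1 c2@3 c3@7, authorship 1.2...3.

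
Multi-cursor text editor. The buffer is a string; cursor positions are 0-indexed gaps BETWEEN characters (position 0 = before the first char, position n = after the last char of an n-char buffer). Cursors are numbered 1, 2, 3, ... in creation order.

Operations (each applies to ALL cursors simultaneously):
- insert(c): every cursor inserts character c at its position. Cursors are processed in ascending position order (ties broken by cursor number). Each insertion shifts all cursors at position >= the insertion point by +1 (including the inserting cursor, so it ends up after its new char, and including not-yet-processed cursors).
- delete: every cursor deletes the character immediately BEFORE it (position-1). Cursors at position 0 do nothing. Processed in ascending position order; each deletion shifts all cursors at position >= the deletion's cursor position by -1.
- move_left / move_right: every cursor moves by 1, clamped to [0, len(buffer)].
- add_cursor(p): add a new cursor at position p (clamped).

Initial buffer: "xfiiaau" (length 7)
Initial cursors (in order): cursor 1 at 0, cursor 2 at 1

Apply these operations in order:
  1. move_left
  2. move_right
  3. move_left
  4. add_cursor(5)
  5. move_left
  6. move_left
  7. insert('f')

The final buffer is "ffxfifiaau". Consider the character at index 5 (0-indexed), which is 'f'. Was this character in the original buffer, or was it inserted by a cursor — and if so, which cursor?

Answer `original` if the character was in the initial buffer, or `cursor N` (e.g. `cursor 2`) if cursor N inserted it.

After op 1 (move_left): buffer="xfiiaau" (len 7), cursors c1@0 c2@0, authorship .......
After op 2 (move_right): buffer="xfiiaau" (len 7), cursors c1@1 c2@1, authorship .......
After op 3 (move_left): buffer="xfiiaau" (len 7), cursors c1@0 c2@0, authorship .......
After op 4 (add_cursor(5)): buffer="xfiiaau" (len 7), cursors c1@0 c2@0 c3@5, authorship .......
After op 5 (move_left): buffer="xfiiaau" (len 7), cursors c1@0 c2@0 c3@4, authorship .......
After op 6 (move_left): buffer="xfiiaau" (len 7), cursors c1@0 c2@0 c3@3, authorship .......
After op 7 (insert('f')): buffer="ffxfifiaau" (len 10), cursors c1@2 c2@2 c3@6, authorship 12...3....
Authorship (.=original, N=cursor N): 1 2 . . . 3 . . . .
Index 5: author = 3

Answer: cursor 3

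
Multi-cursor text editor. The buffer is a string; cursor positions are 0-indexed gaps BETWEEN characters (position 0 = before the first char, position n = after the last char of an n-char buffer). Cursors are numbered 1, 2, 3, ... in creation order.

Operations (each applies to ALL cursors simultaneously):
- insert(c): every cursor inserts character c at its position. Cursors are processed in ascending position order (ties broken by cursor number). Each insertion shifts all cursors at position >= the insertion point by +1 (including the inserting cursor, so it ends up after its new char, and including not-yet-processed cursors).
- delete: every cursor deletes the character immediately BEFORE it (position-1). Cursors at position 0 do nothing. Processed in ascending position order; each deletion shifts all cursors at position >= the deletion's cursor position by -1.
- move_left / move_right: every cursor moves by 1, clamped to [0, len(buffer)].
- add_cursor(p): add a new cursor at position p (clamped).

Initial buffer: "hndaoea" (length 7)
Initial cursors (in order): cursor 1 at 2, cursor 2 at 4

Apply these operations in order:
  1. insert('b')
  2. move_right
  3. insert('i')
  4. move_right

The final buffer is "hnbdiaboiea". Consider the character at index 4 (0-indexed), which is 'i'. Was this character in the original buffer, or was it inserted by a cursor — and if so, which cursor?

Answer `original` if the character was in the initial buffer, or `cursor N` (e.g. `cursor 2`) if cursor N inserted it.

After op 1 (insert('b')): buffer="hnbdaboea" (len 9), cursors c1@3 c2@6, authorship ..1..2...
After op 2 (move_right): buffer="hnbdaboea" (len 9), cursors c1@4 c2@7, authorship ..1..2...
After op 3 (insert('i')): buffer="hnbdiaboiea" (len 11), cursors c1@5 c2@9, authorship ..1.1.2.2..
After op 4 (move_right): buffer="hnbdiaboiea" (len 11), cursors c1@6 c2@10, authorship ..1.1.2.2..
Authorship (.=original, N=cursor N): . . 1 . 1 . 2 . 2 . .
Index 4: author = 1

Answer: cursor 1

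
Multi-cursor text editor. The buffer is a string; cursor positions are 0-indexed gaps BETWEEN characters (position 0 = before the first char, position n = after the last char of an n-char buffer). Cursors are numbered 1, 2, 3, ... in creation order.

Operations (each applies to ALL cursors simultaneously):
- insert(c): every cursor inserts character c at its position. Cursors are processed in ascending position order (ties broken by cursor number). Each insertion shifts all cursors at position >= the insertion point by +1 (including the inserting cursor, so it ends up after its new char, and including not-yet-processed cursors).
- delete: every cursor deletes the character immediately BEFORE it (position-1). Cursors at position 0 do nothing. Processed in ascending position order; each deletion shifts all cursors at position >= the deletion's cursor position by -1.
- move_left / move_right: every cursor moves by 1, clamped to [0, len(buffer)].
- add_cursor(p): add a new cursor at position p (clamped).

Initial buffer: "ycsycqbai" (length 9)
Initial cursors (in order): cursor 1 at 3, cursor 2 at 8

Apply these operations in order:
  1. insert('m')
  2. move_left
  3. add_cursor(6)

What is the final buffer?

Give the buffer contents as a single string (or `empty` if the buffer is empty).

After op 1 (insert('m')): buffer="ycsmycqbami" (len 11), cursors c1@4 c2@10, authorship ...1.....2.
After op 2 (move_left): buffer="ycsmycqbami" (len 11), cursors c1@3 c2@9, authorship ...1.....2.
After op 3 (add_cursor(6)): buffer="ycsmycqbami" (len 11), cursors c1@3 c3@6 c2@9, authorship ...1.....2.

Answer: ycsmycqbami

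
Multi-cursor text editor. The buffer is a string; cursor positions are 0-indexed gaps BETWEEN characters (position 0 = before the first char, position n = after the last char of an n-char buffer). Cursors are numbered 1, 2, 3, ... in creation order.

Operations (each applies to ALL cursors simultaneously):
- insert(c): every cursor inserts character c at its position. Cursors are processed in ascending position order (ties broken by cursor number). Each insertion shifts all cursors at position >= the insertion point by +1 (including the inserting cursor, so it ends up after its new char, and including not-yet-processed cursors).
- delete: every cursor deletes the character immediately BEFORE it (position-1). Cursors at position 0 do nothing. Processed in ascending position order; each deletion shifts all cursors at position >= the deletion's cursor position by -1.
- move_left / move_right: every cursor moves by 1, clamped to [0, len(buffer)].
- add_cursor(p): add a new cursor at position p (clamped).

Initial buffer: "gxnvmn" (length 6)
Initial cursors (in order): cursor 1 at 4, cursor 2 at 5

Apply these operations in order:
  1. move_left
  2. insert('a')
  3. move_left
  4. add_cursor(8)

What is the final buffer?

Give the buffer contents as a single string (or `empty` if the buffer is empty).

Answer: gxnavamn

Derivation:
After op 1 (move_left): buffer="gxnvmn" (len 6), cursors c1@3 c2@4, authorship ......
After op 2 (insert('a')): buffer="gxnavamn" (len 8), cursors c1@4 c2@6, authorship ...1.2..
After op 3 (move_left): buffer="gxnavamn" (len 8), cursors c1@3 c2@5, authorship ...1.2..
After op 4 (add_cursor(8)): buffer="gxnavamn" (len 8), cursors c1@3 c2@5 c3@8, authorship ...1.2..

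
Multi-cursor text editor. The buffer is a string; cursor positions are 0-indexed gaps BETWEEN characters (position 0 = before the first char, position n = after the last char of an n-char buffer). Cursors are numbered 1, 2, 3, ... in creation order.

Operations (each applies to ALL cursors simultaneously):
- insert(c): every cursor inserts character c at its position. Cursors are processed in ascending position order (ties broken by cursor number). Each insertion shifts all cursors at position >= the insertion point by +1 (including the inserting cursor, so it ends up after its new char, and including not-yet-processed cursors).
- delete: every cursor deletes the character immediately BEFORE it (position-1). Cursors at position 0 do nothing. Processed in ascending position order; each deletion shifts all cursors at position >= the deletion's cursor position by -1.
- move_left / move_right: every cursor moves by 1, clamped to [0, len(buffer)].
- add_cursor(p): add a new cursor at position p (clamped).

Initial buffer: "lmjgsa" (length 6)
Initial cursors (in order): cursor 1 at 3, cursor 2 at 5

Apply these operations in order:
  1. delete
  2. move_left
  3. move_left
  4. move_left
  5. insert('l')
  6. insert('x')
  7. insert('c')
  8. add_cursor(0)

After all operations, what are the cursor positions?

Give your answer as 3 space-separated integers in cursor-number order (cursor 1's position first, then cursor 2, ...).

Answer: 6 6 0

Derivation:
After op 1 (delete): buffer="lmga" (len 4), cursors c1@2 c2@3, authorship ....
After op 2 (move_left): buffer="lmga" (len 4), cursors c1@1 c2@2, authorship ....
After op 3 (move_left): buffer="lmga" (len 4), cursors c1@0 c2@1, authorship ....
After op 4 (move_left): buffer="lmga" (len 4), cursors c1@0 c2@0, authorship ....
After op 5 (insert('l')): buffer="lllmga" (len 6), cursors c1@2 c2@2, authorship 12....
After op 6 (insert('x')): buffer="llxxlmga" (len 8), cursors c1@4 c2@4, authorship 1212....
After op 7 (insert('c')): buffer="llxxcclmga" (len 10), cursors c1@6 c2@6, authorship 121212....
After op 8 (add_cursor(0)): buffer="llxxcclmga" (len 10), cursors c3@0 c1@6 c2@6, authorship 121212....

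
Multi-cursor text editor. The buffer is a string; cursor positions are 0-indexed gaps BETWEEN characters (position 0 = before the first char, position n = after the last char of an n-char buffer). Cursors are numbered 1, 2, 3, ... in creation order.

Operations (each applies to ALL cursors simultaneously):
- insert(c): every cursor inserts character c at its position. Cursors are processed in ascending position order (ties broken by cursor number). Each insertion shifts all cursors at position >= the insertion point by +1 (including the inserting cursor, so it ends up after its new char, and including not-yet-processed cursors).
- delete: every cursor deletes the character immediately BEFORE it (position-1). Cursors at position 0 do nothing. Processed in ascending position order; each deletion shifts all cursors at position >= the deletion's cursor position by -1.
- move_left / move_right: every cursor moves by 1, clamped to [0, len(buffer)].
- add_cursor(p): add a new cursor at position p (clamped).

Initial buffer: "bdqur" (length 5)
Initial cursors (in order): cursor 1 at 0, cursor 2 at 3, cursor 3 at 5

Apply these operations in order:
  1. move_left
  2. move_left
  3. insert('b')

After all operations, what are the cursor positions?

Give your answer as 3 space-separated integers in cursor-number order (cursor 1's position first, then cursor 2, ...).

Answer: 1 3 6

Derivation:
After op 1 (move_left): buffer="bdqur" (len 5), cursors c1@0 c2@2 c3@4, authorship .....
After op 2 (move_left): buffer="bdqur" (len 5), cursors c1@0 c2@1 c3@3, authorship .....
After op 3 (insert('b')): buffer="bbbdqbur" (len 8), cursors c1@1 c2@3 c3@6, authorship 1.2..3..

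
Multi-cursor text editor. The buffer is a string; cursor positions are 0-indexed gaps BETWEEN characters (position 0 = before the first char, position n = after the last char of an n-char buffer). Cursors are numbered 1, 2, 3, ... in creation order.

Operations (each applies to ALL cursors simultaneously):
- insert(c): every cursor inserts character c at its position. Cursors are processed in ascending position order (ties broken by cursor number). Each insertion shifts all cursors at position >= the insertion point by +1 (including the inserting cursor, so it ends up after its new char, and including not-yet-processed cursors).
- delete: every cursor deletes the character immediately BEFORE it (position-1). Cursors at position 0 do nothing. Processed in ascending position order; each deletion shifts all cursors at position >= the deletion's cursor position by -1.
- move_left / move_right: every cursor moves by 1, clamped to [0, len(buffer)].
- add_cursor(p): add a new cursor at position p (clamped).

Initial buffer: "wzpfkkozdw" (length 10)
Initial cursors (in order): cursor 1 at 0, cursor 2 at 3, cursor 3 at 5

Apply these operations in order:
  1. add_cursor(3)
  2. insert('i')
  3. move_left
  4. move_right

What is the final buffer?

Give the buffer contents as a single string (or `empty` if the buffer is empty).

Answer: iwzpiifkikozdw

Derivation:
After op 1 (add_cursor(3)): buffer="wzpfkkozdw" (len 10), cursors c1@0 c2@3 c4@3 c3@5, authorship ..........
After op 2 (insert('i')): buffer="iwzpiifkikozdw" (len 14), cursors c1@1 c2@6 c4@6 c3@9, authorship 1...24..3.....
After op 3 (move_left): buffer="iwzpiifkikozdw" (len 14), cursors c1@0 c2@5 c4@5 c3@8, authorship 1...24..3.....
After op 4 (move_right): buffer="iwzpiifkikozdw" (len 14), cursors c1@1 c2@6 c4@6 c3@9, authorship 1...24..3.....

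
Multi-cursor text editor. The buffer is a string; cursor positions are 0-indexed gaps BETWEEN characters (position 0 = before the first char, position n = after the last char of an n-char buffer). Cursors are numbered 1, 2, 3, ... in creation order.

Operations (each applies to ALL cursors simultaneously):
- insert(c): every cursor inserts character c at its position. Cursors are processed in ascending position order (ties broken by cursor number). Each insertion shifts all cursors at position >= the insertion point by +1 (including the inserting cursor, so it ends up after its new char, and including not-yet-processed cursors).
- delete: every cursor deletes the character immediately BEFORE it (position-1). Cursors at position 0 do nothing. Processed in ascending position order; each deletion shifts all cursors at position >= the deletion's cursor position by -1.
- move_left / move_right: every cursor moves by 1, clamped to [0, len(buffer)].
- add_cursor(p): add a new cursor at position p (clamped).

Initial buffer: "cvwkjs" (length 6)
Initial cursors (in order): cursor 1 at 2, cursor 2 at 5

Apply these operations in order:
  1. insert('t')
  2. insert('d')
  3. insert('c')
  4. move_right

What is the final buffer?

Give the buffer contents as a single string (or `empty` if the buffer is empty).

After op 1 (insert('t')): buffer="cvtwkjts" (len 8), cursors c1@3 c2@7, authorship ..1...2.
After op 2 (insert('d')): buffer="cvtdwkjtds" (len 10), cursors c1@4 c2@9, authorship ..11...22.
After op 3 (insert('c')): buffer="cvtdcwkjtdcs" (len 12), cursors c1@5 c2@11, authorship ..111...222.
After op 4 (move_right): buffer="cvtdcwkjtdcs" (len 12), cursors c1@6 c2@12, authorship ..111...222.

Answer: cvtdcwkjtdcs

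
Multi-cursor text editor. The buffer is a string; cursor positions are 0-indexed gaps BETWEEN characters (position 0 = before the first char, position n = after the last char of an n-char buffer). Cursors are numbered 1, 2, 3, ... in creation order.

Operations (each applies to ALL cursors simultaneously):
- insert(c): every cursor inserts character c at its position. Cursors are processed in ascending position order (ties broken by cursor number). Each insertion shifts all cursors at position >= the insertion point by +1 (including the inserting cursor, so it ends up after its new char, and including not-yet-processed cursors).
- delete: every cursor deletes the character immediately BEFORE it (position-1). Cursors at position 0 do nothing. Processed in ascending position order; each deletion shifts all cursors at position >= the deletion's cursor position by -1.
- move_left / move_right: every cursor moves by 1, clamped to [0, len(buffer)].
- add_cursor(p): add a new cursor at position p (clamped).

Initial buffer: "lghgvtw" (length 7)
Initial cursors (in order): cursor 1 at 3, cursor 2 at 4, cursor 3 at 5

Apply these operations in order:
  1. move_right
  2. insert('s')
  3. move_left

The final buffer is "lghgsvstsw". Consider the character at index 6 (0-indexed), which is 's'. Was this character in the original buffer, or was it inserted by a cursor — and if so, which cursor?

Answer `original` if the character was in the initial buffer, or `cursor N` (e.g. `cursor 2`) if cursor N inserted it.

After op 1 (move_right): buffer="lghgvtw" (len 7), cursors c1@4 c2@5 c3@6, authorship .......
After op 2 (insert('s')): buffer="lghgsvstsw" (len 10), cursors c1@5 c2@7 c3@9, authorship ....1.2.3.
After op 3 (move_left): buffer="lghgsvstsw" (len 10), cursors c1@4 c2@6 c3@8, authorship ....1.2.3.
Authorship (.=original, N=cursor N): . . . . 1 . 2 . 3 .
Index 6: author = 2

Answer: cursor 2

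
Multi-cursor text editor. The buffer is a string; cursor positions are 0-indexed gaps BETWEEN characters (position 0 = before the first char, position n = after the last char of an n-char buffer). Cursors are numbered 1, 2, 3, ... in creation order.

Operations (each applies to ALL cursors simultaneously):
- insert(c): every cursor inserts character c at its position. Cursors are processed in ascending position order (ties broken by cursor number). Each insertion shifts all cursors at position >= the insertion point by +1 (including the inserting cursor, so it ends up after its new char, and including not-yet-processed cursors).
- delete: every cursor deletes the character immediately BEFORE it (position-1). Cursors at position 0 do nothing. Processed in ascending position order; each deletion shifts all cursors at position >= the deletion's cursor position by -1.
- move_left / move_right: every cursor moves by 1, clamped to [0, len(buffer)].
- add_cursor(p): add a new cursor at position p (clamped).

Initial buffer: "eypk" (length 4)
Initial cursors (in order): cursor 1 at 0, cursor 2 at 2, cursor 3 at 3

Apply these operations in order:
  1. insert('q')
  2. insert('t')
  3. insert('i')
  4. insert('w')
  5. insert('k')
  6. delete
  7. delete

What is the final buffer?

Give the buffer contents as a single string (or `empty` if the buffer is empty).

Answer: qtieyqtipqtik

Derivation:
After op 1 (insert('q')): buffer="qeyqpqk" (len 7), cursors c1@1 c2@4 c3@6, authorship 1..2.3.
After op 2 (insert('t')): buffer="qteyqtpqtk" (len 10), cursors c1@2 c2@6 c3@9, authorship 11..22.33.
After op 3 (insert('i')): buffer="qtieyqtipqtik" (len 13), cursors c1@3 c2@8 c3@12, authorship 111..222.333.
After op 4 (insert('w')): buffer="qtiweyqtiwpqtiwk" (len 16), cursors c1@4 c2@10 c3@15, authorship 1111..2222.3333.
After op 5 (insert('k')): buffer="qtiwkeyqtiwkpqtiwkk" (len 19), cursors c1@5 c2@12 c3@18, authorship 11111..22222.33333.
After op 6 (delete): buffer="qtiweyqtiwpqtiwk" (len 16), cursors c1@4 c2@10 c3@15, authorship 1111..2222.3333.
After op 7 (delete): buffer="qtieyqtipqtik" (len 13), cursors c1@3 c2@8 c3@12, authorship 111..222.333.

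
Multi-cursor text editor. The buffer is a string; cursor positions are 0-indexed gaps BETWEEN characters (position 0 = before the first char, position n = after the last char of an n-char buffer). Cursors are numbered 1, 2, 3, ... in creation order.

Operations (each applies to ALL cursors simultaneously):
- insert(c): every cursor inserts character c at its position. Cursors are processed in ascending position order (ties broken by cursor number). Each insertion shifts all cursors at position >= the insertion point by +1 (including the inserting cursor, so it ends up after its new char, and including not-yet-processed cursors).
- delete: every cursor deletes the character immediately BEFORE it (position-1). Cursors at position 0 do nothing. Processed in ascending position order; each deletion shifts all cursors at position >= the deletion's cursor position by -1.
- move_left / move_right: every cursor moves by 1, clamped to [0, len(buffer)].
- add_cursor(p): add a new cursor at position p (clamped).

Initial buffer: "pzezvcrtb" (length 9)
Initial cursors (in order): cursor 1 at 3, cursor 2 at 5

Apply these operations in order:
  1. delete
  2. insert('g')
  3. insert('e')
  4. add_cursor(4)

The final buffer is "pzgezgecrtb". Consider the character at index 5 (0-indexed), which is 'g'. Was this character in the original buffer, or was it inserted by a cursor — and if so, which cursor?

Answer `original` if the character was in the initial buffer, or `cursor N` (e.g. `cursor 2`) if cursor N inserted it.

Answer: cursor 2

Derivation:
After op 1 (delete): buffer="pzzcrtb" (len 7), cursors c1@2 c2@3, authorship .......
After op 2 (insert('g')): buffer="pzgzgcrtb" (len 9), cursors c1@3 c2@5, authorship ..1.2....
After op 3 (insert('e')): buffer="pzgezgecrtb" (len 11), cursors c1@4 c2@7, authorship ..11.22....
After op 4 (add_cursor(4)): buffer="pzgezgecrtb" (len 11), cursors c1@4 c3@4 c2@7, authorship ..11.22....
Authorship (.=original, N=cursor N): . . 1 1 . 2 2 . . . .
Index 5: author = 2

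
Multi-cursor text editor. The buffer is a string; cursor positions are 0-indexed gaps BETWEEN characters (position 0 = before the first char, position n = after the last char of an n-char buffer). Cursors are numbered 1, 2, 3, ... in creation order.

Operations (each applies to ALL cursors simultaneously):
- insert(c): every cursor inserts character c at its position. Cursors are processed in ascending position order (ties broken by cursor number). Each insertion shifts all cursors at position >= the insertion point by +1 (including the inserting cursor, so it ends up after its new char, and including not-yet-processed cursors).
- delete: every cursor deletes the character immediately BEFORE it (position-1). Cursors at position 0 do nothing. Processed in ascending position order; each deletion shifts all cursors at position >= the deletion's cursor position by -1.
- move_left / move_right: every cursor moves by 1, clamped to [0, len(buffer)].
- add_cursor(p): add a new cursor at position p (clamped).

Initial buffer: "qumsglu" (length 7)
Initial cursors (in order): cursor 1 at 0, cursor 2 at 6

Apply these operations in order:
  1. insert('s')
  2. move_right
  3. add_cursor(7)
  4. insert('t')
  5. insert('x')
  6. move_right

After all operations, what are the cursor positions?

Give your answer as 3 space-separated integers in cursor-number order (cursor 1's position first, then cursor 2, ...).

Answer: 5 15 12

Derivation:
After op 1 (insert('s')): buffer="squmsglsu" (len 9), cursors c1@1 c2@8, authorship 1......2.
After op 2 (move_right): buffer="squmsglsu" (len 9), cursors c1@2 c2@9, authorship 1......2.
After op 3 (add_cursor(7)): buffer="squmsglsu" (len 9), cursors c1@2 c3@7 c2@9, authorship 1......2.
After op 4 (insert('t')): buffer="sqtumsgltsut" (len 12), cursors c1@3 c3@9 c2@12, authorship 1.1.....32.2
After op 5 (insert('x')): buffer="sqtxumsgltxsutx" (len 15), cursors c1@4 c3@11 c2@15, authorship 1.11.....332.22
After op 6 (move_right): buffer="sqtxumsgltxsutx" (len 15), cursors c1@5 c3@12 c2@15, authorship 1.11.....332.22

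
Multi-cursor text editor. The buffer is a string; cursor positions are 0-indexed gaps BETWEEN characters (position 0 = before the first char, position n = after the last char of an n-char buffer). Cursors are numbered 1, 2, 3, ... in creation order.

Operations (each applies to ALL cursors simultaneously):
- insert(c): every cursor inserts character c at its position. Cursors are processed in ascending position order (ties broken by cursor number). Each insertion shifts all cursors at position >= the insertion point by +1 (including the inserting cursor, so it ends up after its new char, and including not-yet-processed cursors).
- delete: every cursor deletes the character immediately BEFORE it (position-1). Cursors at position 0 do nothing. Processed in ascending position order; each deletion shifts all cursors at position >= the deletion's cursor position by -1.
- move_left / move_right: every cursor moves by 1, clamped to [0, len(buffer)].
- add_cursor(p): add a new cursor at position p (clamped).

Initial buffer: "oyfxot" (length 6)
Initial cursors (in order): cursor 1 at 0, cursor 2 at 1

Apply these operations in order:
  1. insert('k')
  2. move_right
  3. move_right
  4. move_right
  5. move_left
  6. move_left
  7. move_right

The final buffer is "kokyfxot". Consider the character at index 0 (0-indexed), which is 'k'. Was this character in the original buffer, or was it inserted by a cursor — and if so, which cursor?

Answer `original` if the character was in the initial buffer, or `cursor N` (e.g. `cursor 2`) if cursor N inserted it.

Answer: cursor 1

Derivation:
After op 1 (insert('k')): buffer="kokyfxot" (len 8), cursors c1@1 c2@3, authorship 1.2.....
After op 2 (move_right): buffer="kokyfxot" (len 8), cursors c1@2 c2@4, authorship 1.2.....
After op 3 (move_right): buffer="kokyfxot" (len 8), cursors c1@3 c2@5, authorship 1.2.....
After op 4 (move_right): buffer="kokyfxot" (len 8), cursors c1@4 c2@6, authorship 1.2.....
After op 5 (move_left): buffer="kokyfxot" (len 8), cursors c1@3 c2@5, authorship 1.2.....
After op 6 (move_left): buffer="kokyfxot" (len 8), cursors c1@2 c2@4, authorship 1.2.....
After op 7 (move_right): buffer="kokyfxot" (len 8), cursors c1@3 c2@5, authorship 1.2.....
Authorship (.=original, N=cursor N): 1 . 2 . . . . .
Index 0: author = 1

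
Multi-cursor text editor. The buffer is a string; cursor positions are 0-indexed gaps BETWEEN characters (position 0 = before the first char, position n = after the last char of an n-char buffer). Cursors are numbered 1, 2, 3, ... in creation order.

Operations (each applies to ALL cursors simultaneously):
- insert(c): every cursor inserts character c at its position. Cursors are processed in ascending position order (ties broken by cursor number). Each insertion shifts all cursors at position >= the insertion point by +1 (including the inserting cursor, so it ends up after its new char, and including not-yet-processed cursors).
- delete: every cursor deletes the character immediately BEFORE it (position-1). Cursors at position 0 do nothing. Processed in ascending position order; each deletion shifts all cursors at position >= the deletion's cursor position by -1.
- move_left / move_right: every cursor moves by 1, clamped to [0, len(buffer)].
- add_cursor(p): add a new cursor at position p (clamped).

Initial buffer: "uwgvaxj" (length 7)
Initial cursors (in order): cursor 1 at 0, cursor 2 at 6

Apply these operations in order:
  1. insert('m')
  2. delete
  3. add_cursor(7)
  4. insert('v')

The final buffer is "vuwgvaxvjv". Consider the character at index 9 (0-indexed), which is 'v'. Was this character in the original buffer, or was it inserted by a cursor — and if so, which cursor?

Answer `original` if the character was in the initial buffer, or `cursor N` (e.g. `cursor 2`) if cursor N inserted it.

Answer: cursor 3

Derivation:
After op 1 (insert('m')): buffer="muwgvaxmj" (len 9), cursors c1@1 c2@8, authorship 1......2.
After op 2 (delete): buffer="uwgvaxj" (len 7), cursors c1@0 c2@6, authorship .......
After op 3 (add_cursor(7)): buffer="uwgvaxj" (len 7), cursors c1@0 c2@6 c3@7, authorship .......
After op 4 (insert('v')): buffer="vuwgvaxvjv" (len 10), cursors c1@1 c2@8 c3@10, authorship 1......2.3
Authorship (.=original, N=cursor N): 1 . . . . . . 2 . 3
Index 9: author = 3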